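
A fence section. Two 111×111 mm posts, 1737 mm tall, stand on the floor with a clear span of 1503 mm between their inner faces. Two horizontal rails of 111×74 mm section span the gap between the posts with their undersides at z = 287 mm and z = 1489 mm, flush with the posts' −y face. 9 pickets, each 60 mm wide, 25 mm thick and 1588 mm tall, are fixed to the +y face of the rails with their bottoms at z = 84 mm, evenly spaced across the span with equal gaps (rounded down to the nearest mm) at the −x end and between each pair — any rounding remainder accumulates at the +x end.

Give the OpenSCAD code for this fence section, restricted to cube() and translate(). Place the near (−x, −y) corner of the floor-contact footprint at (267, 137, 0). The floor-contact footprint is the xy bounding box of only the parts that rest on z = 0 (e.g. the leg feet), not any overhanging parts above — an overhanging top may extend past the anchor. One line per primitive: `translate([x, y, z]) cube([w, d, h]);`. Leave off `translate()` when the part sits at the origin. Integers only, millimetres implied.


translate([267, 137, 0]) cube([111, 111, 1737]);
translate([1881, 137, 0]) cube([111, 111, 1737]);
translate([378, 137, 287]) cube([1503, 111, 74]);
translate([378, 137, 1489]) cube([1503, 111, 74]);
translate([474, 248, 84]) cube([60, 25, 1588]);
translate([630, 248, 84]) cube([60, 25, 1588]);
translate([786, 248, 84]) cube([60, 25, 1588]);
translate([942, 248, 84]) cube([60, 25, 1588]);
translate([1098, 248, 84]) cube([60, 25, 1588]);
translate([1254, 248, 84]) cube([60, 25, 1588]);
translate([1410, 248, 84]) cube([60, 25, 1588]);
translate([1566, 248, 84]) cube([60, 25, 1588]);
translate([1722, 248, 84]) cube([60, 25, 1588]);


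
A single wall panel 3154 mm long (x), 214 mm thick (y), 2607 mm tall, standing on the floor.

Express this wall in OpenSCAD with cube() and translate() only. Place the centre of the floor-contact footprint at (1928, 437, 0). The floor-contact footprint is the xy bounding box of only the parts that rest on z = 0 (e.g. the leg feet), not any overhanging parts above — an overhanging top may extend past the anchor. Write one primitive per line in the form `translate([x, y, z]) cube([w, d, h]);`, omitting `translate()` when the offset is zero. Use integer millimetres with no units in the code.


translate([351, 330, 0]) cube([3154, 214, 2607]);


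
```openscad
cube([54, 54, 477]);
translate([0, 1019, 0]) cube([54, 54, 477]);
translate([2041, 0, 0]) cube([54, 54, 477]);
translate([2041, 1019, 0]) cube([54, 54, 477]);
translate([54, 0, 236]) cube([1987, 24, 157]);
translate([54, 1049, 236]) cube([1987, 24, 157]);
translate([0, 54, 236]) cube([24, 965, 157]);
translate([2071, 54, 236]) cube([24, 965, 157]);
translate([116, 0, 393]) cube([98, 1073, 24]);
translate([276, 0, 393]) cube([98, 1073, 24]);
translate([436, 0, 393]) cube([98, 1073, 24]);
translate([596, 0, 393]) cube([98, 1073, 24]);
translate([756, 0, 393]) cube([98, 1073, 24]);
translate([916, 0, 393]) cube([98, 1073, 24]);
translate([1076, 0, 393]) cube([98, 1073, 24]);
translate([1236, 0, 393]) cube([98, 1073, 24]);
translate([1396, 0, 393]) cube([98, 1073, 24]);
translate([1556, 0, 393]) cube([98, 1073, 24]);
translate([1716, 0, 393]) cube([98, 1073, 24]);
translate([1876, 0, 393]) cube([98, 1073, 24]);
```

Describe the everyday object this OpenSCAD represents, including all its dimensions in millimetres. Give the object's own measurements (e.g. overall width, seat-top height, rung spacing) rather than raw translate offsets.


A bed frame 2095 mm long (x) by 1073 mm wide (y). Four 54×54 mm corner posts, 477 mm tall, at the corners of the footprint. Four rails of 24 mm thickness and 157 mm height run between adjacent posts with their undersides at z = 236 mm, their outer faces flush with the outside of the frame (the two x-running rails run between the posts' inner faces; the two y-running rails run between the posts' inner faces). 12 slats, each 98 mm wide (x) and 24 mm thick, lie across the top of the two x-running rails, running the full 1073 mm width of the frame in y; along x they sit between the end posts with a 62 mm gap after the −x posts and between neighbouring slats, leaving 67 mm before the +x posts.


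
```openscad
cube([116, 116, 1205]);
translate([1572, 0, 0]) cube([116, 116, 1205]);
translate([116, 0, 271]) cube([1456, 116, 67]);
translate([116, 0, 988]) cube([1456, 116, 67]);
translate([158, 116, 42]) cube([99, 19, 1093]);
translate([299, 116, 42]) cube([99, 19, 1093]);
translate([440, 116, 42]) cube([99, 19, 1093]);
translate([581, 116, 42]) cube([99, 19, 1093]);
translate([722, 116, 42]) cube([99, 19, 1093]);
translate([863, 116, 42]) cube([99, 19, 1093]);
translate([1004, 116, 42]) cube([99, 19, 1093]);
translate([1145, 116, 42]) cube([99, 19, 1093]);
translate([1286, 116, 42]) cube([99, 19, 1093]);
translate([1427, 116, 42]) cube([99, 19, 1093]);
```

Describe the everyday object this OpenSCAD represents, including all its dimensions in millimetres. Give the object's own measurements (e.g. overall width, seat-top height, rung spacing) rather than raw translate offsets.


A fence section. Two 116×116 mm posts, 1205 mm tall, stand on the floor with a clear span of 1456 mm between their inner faces. Two horizontal rails of 116×67 mm section span the gap between the posts with their undersides at z = 271 mm and z = 988 mm, flush with the posts' −y face. 10 pickets, each 99 mm wide, 19 mm thick and 1093 mm tall, are fixed to the +y face of the rails with their bottoms at z = 42 mm, spaced across the span with a 42 mm gap after the −x post and between neighbouring pickets, with 46 mm left before the +x post.


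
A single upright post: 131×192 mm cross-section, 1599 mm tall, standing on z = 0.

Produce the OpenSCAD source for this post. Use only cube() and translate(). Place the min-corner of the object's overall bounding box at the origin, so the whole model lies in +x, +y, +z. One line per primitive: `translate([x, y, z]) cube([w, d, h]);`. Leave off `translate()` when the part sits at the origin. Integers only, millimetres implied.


cube([131, 192, 1599]);


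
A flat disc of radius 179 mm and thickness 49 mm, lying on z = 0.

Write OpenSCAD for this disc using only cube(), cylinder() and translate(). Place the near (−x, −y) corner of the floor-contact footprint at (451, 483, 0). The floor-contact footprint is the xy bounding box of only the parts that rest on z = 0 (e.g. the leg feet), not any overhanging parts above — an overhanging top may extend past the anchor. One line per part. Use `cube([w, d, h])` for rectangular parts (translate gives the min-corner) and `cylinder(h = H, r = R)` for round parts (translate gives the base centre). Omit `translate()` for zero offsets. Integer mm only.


translate([630, 662, 0]) cylinder(h = 49, r = 179);


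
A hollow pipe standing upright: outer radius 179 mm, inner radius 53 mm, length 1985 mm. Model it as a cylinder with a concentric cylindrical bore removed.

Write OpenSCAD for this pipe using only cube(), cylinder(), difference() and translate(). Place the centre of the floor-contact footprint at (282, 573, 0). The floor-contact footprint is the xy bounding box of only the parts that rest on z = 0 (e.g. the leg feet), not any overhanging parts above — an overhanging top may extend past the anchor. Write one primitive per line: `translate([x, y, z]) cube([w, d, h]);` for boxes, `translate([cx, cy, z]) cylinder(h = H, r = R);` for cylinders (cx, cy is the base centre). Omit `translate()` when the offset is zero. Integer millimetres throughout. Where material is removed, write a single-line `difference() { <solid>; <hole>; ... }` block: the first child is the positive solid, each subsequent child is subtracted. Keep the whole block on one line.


difference() { translate([282, 573, 0]) cylinder(h = 1985, r = 179); translate([282, 573, 0]) cylinder(h = 1985, r = 53); }


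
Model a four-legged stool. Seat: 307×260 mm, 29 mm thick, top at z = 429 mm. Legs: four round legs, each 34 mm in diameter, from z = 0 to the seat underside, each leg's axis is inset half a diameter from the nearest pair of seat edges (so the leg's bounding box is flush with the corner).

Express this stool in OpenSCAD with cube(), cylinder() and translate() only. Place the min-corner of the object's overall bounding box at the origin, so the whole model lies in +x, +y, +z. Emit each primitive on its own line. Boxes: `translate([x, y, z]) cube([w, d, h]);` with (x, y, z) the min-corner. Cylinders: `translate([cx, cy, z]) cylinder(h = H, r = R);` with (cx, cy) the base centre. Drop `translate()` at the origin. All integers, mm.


translate([0, 0, 400]) cube([307, 260, 29]);
translate([17, 17, 0]) cylinder(h = 400, r = 17);
translate([290, 17, 0]) cylinder(h = 400, r = 17);
translate([17, 243, 0]) cylinder(h = 400, r = 17);
translate([290, 243, 0]) cylinder(h = 400, r = 17);


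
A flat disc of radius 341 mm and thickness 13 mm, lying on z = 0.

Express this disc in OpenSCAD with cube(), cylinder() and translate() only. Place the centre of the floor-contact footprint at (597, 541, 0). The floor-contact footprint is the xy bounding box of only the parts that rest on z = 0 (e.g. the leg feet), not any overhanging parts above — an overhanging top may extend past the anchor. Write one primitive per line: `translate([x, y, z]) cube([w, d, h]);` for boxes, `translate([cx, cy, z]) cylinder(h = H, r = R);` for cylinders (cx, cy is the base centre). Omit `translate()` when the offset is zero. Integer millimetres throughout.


translate([597, 541, 0]) cylinder(h = 13, r = 341);


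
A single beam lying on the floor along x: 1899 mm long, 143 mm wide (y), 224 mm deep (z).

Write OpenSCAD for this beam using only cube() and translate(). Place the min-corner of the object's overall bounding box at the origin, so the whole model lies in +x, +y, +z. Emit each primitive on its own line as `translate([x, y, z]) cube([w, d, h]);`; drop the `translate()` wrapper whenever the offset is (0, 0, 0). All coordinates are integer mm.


cube([1899, 143, 224]);


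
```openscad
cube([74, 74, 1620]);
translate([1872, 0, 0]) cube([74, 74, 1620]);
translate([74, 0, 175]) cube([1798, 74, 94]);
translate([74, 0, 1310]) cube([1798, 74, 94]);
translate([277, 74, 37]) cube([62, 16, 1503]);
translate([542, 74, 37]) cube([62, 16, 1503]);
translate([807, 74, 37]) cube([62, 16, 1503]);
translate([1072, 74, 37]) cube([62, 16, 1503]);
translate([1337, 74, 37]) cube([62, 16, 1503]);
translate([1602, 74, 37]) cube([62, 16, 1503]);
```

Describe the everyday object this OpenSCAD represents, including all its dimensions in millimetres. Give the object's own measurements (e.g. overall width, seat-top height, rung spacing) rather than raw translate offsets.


A fence section. Two 74×74 mm posts, 1620 mm tall, stand on the floor with a clear span of 1798 mm between their inner faces. Two horizontal rails of 74×94 mm section span the gap between the posts with their undersides at z = 175 mm and z = 1310 mm, flush with the posts' −y face. 6 pickets, each 62 mm wide, 16 mm thick and 1503 mm tall, are fixed to the +y face of the rails with their bottoms at z = 37 mm, spaced across the span with a 203 mm gap after the −x post and between neighbouring pickets, with 208 mm left before the +x post.


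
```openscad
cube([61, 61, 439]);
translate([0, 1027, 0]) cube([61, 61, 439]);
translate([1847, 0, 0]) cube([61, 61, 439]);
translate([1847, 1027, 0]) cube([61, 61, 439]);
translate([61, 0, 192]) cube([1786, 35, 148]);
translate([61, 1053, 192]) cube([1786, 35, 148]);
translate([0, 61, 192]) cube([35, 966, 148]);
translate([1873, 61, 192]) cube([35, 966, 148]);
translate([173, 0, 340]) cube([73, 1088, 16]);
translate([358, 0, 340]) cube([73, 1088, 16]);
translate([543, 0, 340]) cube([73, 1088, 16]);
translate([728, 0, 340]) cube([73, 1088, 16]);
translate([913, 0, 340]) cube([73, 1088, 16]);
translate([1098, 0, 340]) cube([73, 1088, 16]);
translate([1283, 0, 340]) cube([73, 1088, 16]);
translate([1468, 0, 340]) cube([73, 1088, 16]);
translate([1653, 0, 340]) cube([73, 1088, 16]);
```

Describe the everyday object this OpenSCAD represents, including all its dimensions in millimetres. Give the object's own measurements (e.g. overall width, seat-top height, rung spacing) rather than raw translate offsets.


A bed frame 1908 mm long (x) by 1088 mm wide (y). Four 61×61 mm corner posts, 439 mm tall, at the corners of the footprint. Four rails of 35 mm thickness and 148 mm height run between adjacent posts with their undersides at z = 192 mm, their outer faces flush with the outside of the frame (the two x-running rails run between the posts' inner faces; the two y-running rails run between the posts' inner faces). 9 slats, each 73 mm wide (x) and 16 mm thick, lie across the top of the two x-running rails, running the full 1088 mm width of the frame in y; along x they sit between the end posts with a 112 mm gap after the −x posts and between neighbouring slats, leaving 121 mm before the +x posts.


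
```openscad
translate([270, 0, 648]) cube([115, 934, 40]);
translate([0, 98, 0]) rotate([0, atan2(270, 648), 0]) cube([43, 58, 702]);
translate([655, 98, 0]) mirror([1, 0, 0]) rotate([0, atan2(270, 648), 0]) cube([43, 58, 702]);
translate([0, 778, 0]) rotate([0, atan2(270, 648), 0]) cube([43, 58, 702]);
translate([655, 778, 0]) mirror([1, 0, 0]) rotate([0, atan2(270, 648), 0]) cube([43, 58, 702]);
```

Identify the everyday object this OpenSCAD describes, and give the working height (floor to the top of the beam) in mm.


A sawhorse. The overall height is 688 mm.

A beam across two mirrored pairs of raked legs — a sawhorse. The beam's underside is at z = 648 (matching the legs' vertical rise in atan2(270, 648)) and the beam is 40 mm tall, so its top is at 648 + 40 = 688 mm. The raked legs top out at the beam's underside, so that is the highest point.


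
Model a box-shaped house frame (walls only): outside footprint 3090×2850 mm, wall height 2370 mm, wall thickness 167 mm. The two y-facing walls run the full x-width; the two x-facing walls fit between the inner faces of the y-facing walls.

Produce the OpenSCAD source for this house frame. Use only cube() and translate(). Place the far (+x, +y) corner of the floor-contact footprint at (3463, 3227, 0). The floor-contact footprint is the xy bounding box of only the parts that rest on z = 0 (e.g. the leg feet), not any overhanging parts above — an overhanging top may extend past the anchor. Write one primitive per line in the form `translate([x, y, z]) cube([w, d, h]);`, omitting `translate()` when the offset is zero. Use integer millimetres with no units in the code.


translate([373, 377, 0]) cube([3090, 167, 2370]);
translate([373, 3060, 0]) cube([3090, 167, 2370]);
translate([373, 544, 0]) cube([167, 2516, 2370]);
translate([3296, 544, 0]) cube([167, 2516, 2370]);


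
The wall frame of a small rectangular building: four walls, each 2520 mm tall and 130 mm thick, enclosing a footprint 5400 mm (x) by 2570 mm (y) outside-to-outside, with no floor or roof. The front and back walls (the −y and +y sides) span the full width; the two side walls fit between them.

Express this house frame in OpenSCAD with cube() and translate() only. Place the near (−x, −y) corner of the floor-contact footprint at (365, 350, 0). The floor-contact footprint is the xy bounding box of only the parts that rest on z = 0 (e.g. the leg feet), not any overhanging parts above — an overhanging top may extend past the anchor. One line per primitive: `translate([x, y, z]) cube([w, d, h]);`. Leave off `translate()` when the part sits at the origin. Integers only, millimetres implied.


translate([365, 350, 0]) cube([5400, 130, 2520]);
translate([365, 2790, 0]) cube([5400, 130, 2520]);
translate([365, 480, 0]) cube([130, 2310, 2520]);
translate([5635, 480, 0]) cube([130, 2310, 2520]);


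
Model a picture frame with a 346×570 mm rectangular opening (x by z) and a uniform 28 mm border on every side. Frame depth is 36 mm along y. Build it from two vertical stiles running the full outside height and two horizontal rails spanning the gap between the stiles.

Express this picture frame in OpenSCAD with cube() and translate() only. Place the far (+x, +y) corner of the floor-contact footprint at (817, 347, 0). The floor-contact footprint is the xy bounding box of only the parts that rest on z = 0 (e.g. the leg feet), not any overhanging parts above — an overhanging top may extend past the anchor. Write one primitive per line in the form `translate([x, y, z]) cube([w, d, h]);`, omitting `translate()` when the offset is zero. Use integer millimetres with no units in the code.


translate([415, 311, 0]) cube([28, 36, 626]);
translate([789, 311, 0]) cube([28, 36, 626]);
translate([443, 311, 0]) cube([346, 36, 28]);
translate([443, 311, 598]) cube([346, 36, 28]);


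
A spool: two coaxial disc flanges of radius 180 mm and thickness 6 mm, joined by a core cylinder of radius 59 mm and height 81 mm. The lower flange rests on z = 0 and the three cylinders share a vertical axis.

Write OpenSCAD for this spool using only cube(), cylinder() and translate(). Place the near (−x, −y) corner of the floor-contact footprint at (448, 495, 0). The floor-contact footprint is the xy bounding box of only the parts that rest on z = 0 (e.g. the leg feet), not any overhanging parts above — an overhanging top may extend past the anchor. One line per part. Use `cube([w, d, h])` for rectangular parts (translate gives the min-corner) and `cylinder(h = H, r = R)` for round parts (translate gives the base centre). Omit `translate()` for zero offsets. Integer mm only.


translate([628, 675, 0]) cylinder(h = 6, r = 180);
translate([628, 675, 6]) cylinder(h = 81, r = 59);
translate([628, 675, 87]) cylinder(h = 6, r = 180);


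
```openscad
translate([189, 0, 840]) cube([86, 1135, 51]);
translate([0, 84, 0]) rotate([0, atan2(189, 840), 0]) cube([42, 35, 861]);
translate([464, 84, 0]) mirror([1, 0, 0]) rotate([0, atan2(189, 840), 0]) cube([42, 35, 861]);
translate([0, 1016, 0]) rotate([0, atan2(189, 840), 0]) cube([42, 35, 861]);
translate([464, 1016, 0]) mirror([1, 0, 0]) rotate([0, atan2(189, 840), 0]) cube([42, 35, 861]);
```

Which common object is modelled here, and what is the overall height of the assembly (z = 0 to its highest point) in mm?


A sawhorse. The overall height is 891 mm.

A beam across two mirrored pairs of raked legs — a sawhorse. The beam's underside is at z = 840 (matching the legs' vertical rise in atan2(189, 840)) and the beam is 51 mm tall, so its top is at 840 + 51 = 891 mm. The raked legs top out at the beam's underside, so that is the highest point.


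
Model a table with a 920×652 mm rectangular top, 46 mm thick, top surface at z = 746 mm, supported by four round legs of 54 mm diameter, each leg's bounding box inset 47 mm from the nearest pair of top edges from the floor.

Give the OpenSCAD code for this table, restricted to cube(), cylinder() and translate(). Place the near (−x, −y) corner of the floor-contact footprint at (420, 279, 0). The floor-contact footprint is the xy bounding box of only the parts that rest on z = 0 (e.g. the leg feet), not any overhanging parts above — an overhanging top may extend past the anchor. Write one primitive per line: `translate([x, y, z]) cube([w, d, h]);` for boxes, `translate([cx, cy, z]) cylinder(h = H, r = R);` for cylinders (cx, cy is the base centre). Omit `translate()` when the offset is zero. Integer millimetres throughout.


translate([373, 232, 700]) cube([920, 652, 46]);
translate([447, 306, 0]) cylinder(h = 700, r = 27);
translate([1219, 306, 0]) cylinder(h = 700, r = 27);
translate([447, 810, 0]) cylinder(h = 700, r = 27);
translate([1219, 810, 0]) cylinder(h = 700, r = 27);


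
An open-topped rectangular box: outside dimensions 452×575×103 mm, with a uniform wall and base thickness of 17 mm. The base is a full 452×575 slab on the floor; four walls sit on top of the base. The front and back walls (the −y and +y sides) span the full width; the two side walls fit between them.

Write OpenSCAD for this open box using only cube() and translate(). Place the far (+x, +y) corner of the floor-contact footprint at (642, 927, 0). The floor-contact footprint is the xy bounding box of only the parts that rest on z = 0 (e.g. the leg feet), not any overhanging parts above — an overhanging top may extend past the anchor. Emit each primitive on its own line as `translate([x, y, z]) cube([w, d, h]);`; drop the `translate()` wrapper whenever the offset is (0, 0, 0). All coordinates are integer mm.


translate([190, 352, 0]) cube([452, 575, 17]);
translate([190, 352, 17]) cube([452, 17, 86]);
translate([190, 910, 17]) cube([452, 17, 86]);
translate([190, 369, 17]) cube([17, 541, 86]);
translate([625, 369, 17]) cube([17, 541, 86]);


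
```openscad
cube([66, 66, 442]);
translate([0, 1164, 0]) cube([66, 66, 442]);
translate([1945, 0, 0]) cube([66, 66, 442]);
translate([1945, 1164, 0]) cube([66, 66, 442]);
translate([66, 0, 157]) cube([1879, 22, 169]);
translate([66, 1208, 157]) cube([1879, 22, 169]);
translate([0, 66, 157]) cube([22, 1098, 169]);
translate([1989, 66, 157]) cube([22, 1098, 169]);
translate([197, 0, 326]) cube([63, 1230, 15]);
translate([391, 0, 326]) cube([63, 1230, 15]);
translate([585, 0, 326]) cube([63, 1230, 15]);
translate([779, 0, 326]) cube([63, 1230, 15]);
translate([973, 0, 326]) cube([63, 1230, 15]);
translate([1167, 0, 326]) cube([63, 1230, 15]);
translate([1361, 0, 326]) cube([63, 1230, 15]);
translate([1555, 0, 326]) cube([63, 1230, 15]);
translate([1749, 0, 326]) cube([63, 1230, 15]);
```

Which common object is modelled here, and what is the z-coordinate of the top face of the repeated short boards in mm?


A bed frame. The slat-top height is 341 mm.

Four posts, four rails, and a row of slats — a bed frame. Slats sit on the rails at z = 157 + 169 = 326; with slat thickness 15, the top is 341 mm.


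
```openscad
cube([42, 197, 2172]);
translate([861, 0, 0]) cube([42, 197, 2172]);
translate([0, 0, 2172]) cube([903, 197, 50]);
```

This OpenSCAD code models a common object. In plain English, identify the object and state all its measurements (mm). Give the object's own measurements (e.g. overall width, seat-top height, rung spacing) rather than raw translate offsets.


A door frame. The clear opening is 819 mm wide and 2172 mm high. Two 42 mm wide jambs, 197 mm deep, stand either side of the opening from the floor to the top of the opening. A 50 mm thick head sits across the top of both jambs, spanning the full outside width of the frame.


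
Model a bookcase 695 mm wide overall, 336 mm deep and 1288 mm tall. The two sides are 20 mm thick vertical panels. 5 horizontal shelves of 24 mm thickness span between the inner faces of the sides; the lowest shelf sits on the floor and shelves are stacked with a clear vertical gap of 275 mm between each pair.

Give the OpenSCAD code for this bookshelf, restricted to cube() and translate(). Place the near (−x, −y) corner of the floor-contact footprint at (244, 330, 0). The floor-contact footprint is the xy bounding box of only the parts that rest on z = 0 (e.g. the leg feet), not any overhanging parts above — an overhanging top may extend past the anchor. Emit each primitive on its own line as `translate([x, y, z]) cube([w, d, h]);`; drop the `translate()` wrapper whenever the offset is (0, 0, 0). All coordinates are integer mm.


translate([244, 330, 0]) cube([20, 336, 1288]);
translate([919, 330, 0]) cube([20, 336, 1288]);
translate([264, 330, 0]) cube([655, 336, 24]);
translate([264, 330, 299]) cube([655, 336, 24]);
translate([264, 330, 598]) cube([655, 336, 24]);
translate([264, 330, 897]) cube([655, 336, 24]);
translate([264, 330, 1196]) cube([655, 336, 24]);


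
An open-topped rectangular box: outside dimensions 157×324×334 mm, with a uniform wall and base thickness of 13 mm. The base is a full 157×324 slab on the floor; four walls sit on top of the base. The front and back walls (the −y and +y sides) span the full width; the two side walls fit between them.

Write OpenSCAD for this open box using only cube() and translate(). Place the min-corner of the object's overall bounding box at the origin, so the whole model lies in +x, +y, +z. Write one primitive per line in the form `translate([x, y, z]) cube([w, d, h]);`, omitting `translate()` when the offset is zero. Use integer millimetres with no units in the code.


cube([157, 324, 13]);
translate([0, 0, 13]) cube([157, 13, 321]);
translate([0, 311, 13]) cube([157, 13, 321]);
translate([0, 13, 13]) cube([13, 298, 321]);
translate([144, 13, 13]) cube([13, 298, 321]);


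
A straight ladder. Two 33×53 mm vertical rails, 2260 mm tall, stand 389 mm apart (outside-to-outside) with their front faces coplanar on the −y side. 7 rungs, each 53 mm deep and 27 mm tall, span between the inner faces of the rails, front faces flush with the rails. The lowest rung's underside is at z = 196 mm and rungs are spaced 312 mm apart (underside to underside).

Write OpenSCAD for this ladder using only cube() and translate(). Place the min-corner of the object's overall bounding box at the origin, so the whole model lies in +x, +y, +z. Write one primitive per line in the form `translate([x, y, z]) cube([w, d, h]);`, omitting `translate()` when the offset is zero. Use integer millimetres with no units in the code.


cube([33, 53, 2260]);
translate([356, 0, 0]) cube([33, 53, 2260]);
translate([33, 0, 196]) cube([323, 53, 27]);
translate([33, 0, 508]) cube([323, 53, 27]);
translate([33, 0, 820]) cube([323, 53, 27]);
translate([33, 0, 1132]) cube([323, 53, 27]);
translate([33, 0, 1444]) cube([323, 53, 27]);
translate([33, 0, 1756]) cube([323, 53, 27]);
translate([33, 0, 2068]) cube([323, 53, 27]);


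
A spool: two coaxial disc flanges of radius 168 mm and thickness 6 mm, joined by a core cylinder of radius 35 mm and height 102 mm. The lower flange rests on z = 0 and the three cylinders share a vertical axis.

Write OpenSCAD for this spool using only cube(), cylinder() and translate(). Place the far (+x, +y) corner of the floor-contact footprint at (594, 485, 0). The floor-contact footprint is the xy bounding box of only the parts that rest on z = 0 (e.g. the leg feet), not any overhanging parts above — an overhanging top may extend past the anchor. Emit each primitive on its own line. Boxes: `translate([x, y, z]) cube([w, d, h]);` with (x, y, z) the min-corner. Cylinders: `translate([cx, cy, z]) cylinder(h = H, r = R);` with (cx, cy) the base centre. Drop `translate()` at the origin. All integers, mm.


translate([426, 317, 0]) cylinder(h = 6, r = 168);
translate([426, 317, 6]) cylinder(h = 102, r = 35);
translate([426, 317, 108]) cylinder(h = 6, r = 168);


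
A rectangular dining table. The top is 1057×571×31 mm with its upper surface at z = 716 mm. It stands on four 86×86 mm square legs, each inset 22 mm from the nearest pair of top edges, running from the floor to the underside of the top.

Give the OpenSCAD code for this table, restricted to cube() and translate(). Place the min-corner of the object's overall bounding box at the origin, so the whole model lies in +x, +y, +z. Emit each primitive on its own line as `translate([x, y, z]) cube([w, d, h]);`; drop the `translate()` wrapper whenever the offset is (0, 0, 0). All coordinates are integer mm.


translate([0, 0, 685]) cube([1057, 571, 31]);
translate([22, 22, 0]) cube([86, 86, 685]);
translate([949, 22, 0]) cube([86, 86, 685]);
translate([22, 463, 0]) cube([86, 86, 685]);
translate([949, 463, 0]) cube([86, 86, 685]);


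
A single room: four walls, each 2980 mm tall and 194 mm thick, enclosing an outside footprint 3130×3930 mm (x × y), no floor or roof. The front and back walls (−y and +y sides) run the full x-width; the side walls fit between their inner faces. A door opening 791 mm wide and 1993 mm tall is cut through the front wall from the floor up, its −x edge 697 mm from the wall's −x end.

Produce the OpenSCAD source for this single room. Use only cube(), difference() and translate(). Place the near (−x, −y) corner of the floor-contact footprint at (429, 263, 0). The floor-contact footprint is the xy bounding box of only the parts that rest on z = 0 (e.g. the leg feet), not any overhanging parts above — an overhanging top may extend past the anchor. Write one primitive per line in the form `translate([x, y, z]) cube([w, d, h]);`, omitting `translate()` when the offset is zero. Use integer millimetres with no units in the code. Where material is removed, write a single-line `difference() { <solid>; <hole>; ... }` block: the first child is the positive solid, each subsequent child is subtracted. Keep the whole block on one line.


difference() { translate([429, 263, 0]) cube([3130, 194, 2980]); translate([1126, 263, 0]) cube([791, 194, 1993]); }
translate([429, 3999, 0]) cube([3130, 194, 2980]);
translate([429, 457, 0]) cube([194, 3542, 2980]);
translate([3365, 457, 0]) cube([194, 3542, 2980]);


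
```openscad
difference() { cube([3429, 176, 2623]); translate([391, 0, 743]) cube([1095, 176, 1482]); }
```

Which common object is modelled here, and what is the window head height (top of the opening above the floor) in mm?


A wall with a window opening. The window head height is 2225 mm.

A wall with a rectangular opening subtracted — a window. Sill at z = 743, opening 1482 mm tall, so the head is at 743 + 1482 = 2225 mm.


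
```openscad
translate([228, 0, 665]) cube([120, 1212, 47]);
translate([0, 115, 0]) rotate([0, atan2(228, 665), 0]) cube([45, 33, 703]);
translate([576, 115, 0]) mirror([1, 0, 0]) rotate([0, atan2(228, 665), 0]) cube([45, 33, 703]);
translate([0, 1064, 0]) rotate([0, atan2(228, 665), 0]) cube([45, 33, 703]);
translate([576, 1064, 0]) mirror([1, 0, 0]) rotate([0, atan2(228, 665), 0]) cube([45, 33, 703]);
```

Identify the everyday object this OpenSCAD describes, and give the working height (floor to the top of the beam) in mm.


A sawhorse. The overall height is 712 mm.

A beam across two mirrored pairs of raked legs — a sawhorse. The beam's underside is at z = 665 (matching the legs' vertical rise in atan2(228, 665)) and the beam is 47 mm tall, so its top is at 665 + 47 = 712 mm. The raked legs top out at the beam's underside, so that is the highest point.


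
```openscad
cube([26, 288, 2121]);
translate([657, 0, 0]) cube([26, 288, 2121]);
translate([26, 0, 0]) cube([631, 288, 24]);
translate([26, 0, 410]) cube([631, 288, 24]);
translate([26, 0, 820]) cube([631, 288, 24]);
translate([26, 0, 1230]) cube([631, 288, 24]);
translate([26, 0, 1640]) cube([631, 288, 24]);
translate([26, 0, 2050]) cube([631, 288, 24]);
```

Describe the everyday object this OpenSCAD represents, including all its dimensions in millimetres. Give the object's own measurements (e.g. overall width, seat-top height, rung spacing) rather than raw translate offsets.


An open bookshelf. Two side panels, each 26 mm thick, 288 mm deep and 2121 mm tall, stand 683 mm apart (outside-to-outside). Between them sit 6 shelves, each 24 mm thick and 288 mm deep, spanning the full gap between the sides. The bottom shelf rests on the floor (its underside at z = 0) and the clear gap between one shelf's top and the next shelf's underside is 386 mm.


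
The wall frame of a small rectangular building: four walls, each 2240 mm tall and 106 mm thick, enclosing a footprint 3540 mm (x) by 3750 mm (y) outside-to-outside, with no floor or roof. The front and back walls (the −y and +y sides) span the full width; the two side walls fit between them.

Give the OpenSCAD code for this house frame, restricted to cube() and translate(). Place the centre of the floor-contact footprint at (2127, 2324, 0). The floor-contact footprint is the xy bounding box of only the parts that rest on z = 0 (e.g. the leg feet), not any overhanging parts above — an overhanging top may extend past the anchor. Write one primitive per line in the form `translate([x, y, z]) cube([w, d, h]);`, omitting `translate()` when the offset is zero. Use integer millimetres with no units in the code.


translate([357, 449, 0]) cube([3540, 106, 2240]);
translate([357, 4093, 0]) cube([3540, 106, 2240]);
translate([357, 555, 0]) cube([106, 3538, 2240]);
translate([3791, 555, 0]) cube([106, 3538, 2240]);


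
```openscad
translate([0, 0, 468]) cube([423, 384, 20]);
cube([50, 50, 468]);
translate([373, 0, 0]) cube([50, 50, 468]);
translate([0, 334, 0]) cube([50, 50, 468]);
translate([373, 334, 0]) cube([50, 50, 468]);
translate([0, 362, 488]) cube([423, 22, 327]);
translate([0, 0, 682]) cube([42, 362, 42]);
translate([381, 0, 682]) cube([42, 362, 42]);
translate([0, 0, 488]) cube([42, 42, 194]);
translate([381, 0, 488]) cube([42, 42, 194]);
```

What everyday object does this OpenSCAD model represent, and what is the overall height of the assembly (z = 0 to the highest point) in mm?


A chair. The overall height is 815 mm.

A slab on four corner posts with a tall panel at the back — a chair. The seat slab sits at z = 468 with thickness 20, and the 327 mm backrest starts at the seat top, so the overall height is 468 + 20 + 327 = 815 mm.


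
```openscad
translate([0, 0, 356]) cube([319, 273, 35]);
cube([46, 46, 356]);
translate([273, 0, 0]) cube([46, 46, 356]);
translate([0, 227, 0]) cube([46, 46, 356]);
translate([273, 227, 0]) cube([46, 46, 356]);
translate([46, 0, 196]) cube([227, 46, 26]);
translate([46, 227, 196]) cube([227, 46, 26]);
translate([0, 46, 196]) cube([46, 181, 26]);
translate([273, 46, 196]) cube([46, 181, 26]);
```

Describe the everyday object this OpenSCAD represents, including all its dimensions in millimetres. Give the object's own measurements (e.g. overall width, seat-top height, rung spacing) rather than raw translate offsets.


A simple wooden stool: a rectangular seat 319 mm (x) by 273 mm (y), 35 mm thick, top face at z = 391 mm, on four square legs, each 46×46 mm in cross-section. The legs rest on z = 0, each flush with a corner of the seat. Four stretchers, 46 mm wide and 26 mm tall, connect adjacent legs with their undersides at z = 196 mm, each running between the inner faces of the legs it joins and aligned with the legs' outer faces on the other axis.


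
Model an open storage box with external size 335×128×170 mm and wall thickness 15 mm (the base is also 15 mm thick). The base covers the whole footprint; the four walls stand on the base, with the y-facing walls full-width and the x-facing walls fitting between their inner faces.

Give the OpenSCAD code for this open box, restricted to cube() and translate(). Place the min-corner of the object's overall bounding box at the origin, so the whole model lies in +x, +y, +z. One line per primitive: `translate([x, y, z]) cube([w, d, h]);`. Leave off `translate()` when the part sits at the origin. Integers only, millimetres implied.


cube([335, 128, 15]);
translate([0, 0, 15]) cube([335, 15, 155]);
translate([0, 113, 15]) cube([335, 15, 155]);
translate([0, 15, 15]) cube([15, 98, 155]);
translate([320, 15, 15]) cube([15, 98, 155]);


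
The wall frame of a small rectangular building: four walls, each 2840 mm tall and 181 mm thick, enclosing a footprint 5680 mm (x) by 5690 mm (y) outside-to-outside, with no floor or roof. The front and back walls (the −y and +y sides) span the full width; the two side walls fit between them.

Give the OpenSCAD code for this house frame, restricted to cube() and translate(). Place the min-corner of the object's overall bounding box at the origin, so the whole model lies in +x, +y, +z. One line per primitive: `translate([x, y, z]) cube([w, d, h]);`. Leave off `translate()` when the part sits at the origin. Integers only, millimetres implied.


cube([5680, 181, 2840]);
translate([0, 5509, 0]) cube([5680, 181, 2840]);
translate([0, 181, 0]) cube([181, 5328, 2840]);
translate([5499, 181, 0]) cube([181, 5328, 2840]);


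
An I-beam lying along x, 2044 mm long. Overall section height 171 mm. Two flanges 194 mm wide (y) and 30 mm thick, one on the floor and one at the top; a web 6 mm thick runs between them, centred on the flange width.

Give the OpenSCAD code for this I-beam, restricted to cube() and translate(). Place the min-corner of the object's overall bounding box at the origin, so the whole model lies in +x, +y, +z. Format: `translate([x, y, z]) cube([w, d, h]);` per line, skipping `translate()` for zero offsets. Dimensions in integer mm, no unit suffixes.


cube([2044, 194, 30]);
translate([0, 94, 30]) cube([2044, 6, 111]);
translate([0, 0, 141]) cube([2044, 194, 30]);


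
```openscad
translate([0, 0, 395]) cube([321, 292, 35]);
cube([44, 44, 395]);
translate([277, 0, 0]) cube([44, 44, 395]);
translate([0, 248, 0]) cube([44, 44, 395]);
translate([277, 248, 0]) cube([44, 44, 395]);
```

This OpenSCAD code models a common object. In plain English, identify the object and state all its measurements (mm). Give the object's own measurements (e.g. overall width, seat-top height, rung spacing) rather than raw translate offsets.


A four-legged stool. The seat is a 321×292×35 mm slab whose top surface is at z = 430 mm; four square legs, each 44×44 mm in cross-section, run from the floor (z = 0) to the underside of the seat, each flush with a corner of the seat.


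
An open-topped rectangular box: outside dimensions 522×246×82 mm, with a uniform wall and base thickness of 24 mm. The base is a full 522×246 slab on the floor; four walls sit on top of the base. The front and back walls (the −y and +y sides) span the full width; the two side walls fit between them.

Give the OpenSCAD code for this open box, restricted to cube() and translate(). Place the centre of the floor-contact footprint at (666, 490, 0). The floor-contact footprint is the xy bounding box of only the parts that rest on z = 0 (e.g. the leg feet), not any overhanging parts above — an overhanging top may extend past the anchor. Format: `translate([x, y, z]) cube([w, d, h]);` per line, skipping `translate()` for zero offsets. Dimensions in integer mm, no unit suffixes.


translate([405, 367, 0]) cube([522, 246, 24]);
translate([405, 367, 24]) cube([522, 24, 58]);
translate([405, 589, 24]) cube([522, 24, 58]);
translate([405, 391, 24]) cube([24, 198, 58]);
translate([903, 391, 24]) cube([24, 198, 58]);


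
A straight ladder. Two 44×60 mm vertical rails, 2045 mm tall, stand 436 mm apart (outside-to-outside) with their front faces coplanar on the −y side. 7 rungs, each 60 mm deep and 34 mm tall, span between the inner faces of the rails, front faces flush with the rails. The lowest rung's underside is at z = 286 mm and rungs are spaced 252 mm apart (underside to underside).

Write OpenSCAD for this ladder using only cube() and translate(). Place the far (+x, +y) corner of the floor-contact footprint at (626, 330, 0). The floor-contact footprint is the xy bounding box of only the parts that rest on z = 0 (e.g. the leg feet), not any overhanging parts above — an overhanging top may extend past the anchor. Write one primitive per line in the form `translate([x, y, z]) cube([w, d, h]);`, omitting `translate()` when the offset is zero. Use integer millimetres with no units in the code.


translate([190, 270, 0]) cube([44, 60, 2045]);
translate([582, 270, 0]) cube([44, 60, 2045]);
translate([234, 270, 286]) cube([348, 60, 34]);
translate([234, 270, 538]) cube([348, 60, 34]);
translate([234, 270, 790]) cube([348, 60, 34]);
translate([234, 270, 1042]) cube([348, 60, 34]);
translate([234, 270, 1294]) cube([348, 60, 34]);
translate([234, 270, 1546]) cube([348, 60, 34]);
translate([234, 270, 1798]) cube([348, 60, 34]);


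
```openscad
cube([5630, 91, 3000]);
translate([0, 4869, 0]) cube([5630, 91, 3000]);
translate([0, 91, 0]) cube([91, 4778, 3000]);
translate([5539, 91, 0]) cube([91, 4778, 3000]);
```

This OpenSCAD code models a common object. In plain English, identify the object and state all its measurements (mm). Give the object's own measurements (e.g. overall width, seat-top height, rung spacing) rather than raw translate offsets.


The wall frame of a small rectangular building: four walls, each 3000 mm tall and 91 mm thick, enclosing a footprint 5630 mm (x) by 4960 mm (y) outside-to-outside, with no floor or roof. The front and back walls (the −y and +y sides) span the full width; the two side walls fit between them.
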